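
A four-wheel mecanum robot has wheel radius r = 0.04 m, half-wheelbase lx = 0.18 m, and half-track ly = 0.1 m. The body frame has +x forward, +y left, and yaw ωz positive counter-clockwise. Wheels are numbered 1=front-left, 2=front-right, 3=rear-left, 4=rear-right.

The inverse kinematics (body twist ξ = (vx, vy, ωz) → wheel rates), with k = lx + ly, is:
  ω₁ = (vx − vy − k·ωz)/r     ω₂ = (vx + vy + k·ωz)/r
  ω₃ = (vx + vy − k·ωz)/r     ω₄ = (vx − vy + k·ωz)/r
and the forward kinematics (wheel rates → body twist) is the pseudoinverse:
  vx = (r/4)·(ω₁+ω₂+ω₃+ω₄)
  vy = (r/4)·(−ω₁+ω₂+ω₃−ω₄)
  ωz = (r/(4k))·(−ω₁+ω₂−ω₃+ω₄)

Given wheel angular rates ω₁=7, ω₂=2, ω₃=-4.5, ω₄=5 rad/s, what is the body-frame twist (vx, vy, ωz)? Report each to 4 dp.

k = lx + ly = 0.18 + 0.1 = 0.2800
ω₁+ω₂+ω₃+ω₄ = 9.5000  →  vx = (0.04/4)·9.5000 = 0.0950
−ω₁+ω₂+ω₃−ω₄ = -14.5000  →  vy = (0.04/4)·-14.5000 = -0.1450
−ω₁+ω₂−ω₃+ω₄ = 4.5000  →  ωz = (0.04/1.1200)·4.5000 = 0.1607

(0.0950, -0.1450, 0.1607)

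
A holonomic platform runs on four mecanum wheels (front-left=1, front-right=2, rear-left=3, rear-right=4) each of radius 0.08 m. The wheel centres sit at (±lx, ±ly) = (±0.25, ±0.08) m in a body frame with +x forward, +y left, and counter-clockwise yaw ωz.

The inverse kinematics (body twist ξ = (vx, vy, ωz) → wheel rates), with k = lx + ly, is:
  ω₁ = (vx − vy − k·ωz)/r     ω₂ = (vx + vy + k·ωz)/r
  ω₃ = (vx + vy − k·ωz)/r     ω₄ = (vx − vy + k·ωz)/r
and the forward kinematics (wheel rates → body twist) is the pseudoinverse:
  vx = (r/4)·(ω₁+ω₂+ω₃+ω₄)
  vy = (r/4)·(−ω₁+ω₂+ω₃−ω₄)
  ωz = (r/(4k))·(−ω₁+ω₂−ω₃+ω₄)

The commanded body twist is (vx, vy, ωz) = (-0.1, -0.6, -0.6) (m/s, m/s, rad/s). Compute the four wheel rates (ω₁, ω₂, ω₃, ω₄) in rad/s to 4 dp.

k = lx + ly = 0.25 + 0.08 = 0.3300;  k·ωz = 0.3300·-0.6 = -0.1980
ω₁ (FL) = (vx − vy − k·ωz)/r = 0.6980/0.08 = 8.7250
ω₂ (FR) = (vx + vy + k·ωz)/r = -0.8980/0.08 = -11.2250
ω₃ (RL) = (vx + vy − k·ωz)/r = -0.5020/0.08 = -6.2750
ω₄ (RR) = (vx − vy + k·ωz)/r = 0.3020/0.08 = 3.7750

(8.7250, -11.2250, -6.2750, 3.7750)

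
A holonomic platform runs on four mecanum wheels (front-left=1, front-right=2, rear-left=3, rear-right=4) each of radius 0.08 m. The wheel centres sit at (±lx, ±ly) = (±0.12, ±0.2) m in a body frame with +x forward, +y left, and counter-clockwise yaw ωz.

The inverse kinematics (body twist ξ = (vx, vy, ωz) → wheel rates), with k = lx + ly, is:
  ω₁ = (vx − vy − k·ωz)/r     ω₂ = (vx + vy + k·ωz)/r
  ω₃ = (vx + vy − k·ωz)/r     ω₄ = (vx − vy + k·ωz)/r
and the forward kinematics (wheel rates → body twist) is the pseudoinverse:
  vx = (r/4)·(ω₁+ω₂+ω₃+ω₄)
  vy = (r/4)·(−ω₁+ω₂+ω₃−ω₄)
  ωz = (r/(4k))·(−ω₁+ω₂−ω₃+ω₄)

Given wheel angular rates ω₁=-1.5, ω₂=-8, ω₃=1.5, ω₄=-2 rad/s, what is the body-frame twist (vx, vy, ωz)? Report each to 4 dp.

(-0.2000, -0.0600, -0.6250)

k = lx + ly = 0.12 + 0.2 = 0.3200
ω₁+ω₂+ω₃+ω₄ = -10.0000  →  vx = (0.08/4)·-10.0000 = -0.2000
−ω₁+ω₂+ω₃−ω₄ = -3.0000  →  vy = (0.08/4)·-3.0000 = -0.0600
−ω₁+ω₂−ω₃+ω₄ = -10.0000  →  ωz = (0.08/1.2800)·-10.0000 = -0.6250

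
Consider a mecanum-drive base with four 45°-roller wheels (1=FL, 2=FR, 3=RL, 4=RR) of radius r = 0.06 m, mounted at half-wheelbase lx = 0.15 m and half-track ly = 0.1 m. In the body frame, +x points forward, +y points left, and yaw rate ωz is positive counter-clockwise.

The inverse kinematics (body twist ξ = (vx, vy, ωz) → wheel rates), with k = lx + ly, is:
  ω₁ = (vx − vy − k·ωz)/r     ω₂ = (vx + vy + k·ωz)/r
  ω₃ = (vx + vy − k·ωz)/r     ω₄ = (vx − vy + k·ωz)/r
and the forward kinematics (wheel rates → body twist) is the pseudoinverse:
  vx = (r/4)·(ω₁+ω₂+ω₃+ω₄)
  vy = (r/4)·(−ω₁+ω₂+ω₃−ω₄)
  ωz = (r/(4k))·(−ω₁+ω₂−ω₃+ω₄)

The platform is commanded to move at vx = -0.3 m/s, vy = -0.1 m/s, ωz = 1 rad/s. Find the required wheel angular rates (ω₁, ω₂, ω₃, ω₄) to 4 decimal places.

(-7.5000, -2.5000, -10.8333, 0.8333)

k = lx + ly = 0.15 + 0.1 = 0.2500;  k·ωz = 0.2500·1 = 0.2500
ω₁ (FL) = (vx − vy − k·ωz)/r = -0.4500/0.06 = -7.5000
ω₂ (FR) = (vx + vy + k·ωz)/r = -0.1500/0.06 = -2.5000
ω₃ (RL) = (vx + vy − k·ωz)/r = -0.6500/0.06 = -10.8333
ω₄ (RR) = (vx − vy + k·ωz)/r = 0.0500/0.06 = 0.8333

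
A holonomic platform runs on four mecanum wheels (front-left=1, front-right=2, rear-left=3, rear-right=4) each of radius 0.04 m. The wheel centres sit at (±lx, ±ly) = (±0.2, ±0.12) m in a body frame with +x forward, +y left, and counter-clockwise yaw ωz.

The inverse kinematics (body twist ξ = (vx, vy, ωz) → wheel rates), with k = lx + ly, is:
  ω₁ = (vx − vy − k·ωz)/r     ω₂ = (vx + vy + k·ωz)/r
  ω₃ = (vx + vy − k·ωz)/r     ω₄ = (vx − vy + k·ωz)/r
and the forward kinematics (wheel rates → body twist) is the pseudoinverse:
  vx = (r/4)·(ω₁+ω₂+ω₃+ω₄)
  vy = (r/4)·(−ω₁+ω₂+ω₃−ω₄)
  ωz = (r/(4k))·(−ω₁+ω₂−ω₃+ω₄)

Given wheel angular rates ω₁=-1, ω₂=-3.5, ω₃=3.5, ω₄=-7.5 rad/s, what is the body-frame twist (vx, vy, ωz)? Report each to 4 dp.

k = lx + ly = 0.2 + 0.12 = 0.3200
ω₁+ω₂+ω₃+ω₄ = -8.5000  →  vx = (0.04/4)·-8.5000 = -0.0850
−ω₁+ω₂+ω₃−ω₄ = 8.5000  →  vy = (0.04/4)·8.5000 = 0.0850
−ω₁+ω₂−ω₃+ω₄ = -13.5000  →  ωz = (0.04/1.2800)·-13.5000 = -0.4219

(-0.0850, 0.0850, -0.4219)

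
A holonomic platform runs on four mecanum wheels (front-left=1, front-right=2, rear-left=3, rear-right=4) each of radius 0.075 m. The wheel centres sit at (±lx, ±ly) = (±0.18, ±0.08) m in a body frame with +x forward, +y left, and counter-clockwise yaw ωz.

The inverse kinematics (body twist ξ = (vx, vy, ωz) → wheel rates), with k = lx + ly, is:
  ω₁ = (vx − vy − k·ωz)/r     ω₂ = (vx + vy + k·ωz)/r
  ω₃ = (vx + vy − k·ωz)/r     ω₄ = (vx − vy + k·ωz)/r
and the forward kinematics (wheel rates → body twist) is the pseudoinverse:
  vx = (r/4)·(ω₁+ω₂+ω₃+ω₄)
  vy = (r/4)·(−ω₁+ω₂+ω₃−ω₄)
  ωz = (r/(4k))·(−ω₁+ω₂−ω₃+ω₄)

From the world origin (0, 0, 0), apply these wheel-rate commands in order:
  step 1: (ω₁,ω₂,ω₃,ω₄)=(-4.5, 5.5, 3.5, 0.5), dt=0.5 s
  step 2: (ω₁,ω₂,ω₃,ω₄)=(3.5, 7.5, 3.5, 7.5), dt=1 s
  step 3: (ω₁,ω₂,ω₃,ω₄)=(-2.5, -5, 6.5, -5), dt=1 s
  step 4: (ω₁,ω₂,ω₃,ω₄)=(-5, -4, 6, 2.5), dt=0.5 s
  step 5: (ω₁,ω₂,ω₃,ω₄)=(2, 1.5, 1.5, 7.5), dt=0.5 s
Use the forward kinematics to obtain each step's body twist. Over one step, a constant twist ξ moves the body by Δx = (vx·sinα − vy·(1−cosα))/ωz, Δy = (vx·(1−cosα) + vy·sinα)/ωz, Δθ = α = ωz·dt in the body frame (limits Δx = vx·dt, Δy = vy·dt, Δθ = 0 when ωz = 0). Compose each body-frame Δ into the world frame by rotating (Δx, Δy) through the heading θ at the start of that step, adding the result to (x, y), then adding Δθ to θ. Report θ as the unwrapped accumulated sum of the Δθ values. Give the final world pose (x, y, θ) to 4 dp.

(0.3359, 0.4171, -0.0721)

step 1: ξ=(vx,vy,ωz)=(0.0938, 0.2437, 0.5048), dt=0.5 → body Δ=(0.0311, 0.1265, 0.2524) → world pose (0.0311, 0.1265, 0.2524)
step 2: ξ=(vx,vy,ωz)=(0.4125, 0.0000, 0.5769), dt=1.0 → body Δ=(0.3900, 0.1157, 0.5769) → world pose (0.3798, 0.3359, 0.8293)
step 3: ξ=(vx,vy,ωz)=(-0.1125, 0.1688, -1.0096), dt=1.0 → body Δ=(-0.0161, 0.1936, -1.0096) → world pose (0.2261, 0.4548, -0.1803)
step 4: ξ=(vx,vy,ωz)=(-0.0094, 0.0844, -0.1803), dt=0.5 → body Δ=(-0.0028, 0.0423, -0.0901) → world pose (0.2310, 0.4969, -0.2704)
step 5: ξ=(vx,vy,ωz)=(0.2344, -0.1219, 0.3966), dt=0.5 → body Δ=(0.1224, -0.0490, 0.1983) → world pose (0.3359, 0.4171, -0.0721)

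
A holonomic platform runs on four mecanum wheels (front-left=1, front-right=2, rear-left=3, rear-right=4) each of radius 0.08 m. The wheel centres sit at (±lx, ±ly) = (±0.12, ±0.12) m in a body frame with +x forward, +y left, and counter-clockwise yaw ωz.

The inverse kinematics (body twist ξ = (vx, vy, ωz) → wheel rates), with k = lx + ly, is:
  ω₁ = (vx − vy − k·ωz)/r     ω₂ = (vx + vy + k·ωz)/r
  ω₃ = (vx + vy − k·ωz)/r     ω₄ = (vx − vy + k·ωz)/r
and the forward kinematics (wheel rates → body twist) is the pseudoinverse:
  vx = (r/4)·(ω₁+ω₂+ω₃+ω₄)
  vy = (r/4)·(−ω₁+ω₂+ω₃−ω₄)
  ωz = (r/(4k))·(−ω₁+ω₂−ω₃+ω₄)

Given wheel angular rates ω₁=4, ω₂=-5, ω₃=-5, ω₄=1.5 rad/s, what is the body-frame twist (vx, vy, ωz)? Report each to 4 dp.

(-0.0900, -0.3100, -0.2083)

k = lx + ly = 0.12 + 0.12 = 0.2400
ω₁+ω₂+ω₃+ω₄ = -4.5000  →  vx = (0.08/4)·-4.5000 = -0.0900
−ω₁+ω₂+ω₃−ω₄ = -15.5000  →  vy = (0.08/4)·-15.5000 = -0.3100
−ω₁+ω₂−ω₃+ω₄ = -2.5000  →  ωz = (0.08/0.9600)·-2.5000 = -0.2083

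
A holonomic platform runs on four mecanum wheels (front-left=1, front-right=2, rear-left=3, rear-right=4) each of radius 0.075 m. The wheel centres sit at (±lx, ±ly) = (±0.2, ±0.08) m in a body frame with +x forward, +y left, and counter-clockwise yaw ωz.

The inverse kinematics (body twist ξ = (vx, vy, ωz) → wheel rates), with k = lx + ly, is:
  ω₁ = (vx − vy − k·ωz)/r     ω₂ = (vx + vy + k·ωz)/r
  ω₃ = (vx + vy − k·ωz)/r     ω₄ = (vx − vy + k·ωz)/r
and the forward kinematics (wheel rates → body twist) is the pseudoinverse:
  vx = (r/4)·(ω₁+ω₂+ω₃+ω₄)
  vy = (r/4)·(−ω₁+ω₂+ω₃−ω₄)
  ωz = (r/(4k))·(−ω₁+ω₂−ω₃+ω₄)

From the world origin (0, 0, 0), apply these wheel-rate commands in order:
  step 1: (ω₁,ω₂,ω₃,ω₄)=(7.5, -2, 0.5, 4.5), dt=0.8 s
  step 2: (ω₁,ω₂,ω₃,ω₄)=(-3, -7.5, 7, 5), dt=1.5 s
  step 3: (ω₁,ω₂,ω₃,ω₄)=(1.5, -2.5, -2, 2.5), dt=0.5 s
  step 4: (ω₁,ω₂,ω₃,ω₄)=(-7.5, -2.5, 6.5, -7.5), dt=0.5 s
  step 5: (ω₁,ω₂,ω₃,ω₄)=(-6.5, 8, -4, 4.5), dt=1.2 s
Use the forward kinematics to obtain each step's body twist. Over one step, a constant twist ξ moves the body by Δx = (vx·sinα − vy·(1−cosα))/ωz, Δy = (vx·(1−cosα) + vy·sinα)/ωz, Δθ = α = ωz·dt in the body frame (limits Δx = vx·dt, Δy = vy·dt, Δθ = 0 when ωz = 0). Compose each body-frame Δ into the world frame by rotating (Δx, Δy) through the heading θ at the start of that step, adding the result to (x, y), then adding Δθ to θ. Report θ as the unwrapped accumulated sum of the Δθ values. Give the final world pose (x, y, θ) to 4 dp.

step 1: ξ=(vx,vy,ωz)=(0.1969, -0.2531, -0.3683), dt=0.8 → body Δ=(0.1256, -0.2226, -0.2946) → world pose (0.1256, -0.2226, -0.2946)
step 2: ξ=(vx,vy,ωz)=(0.0281, -0.0469, -0.4353), dt=1.5 → body Δ=(0.0171, -0.0787, -0.6529) → world pose (0.1191, -0.3029, -0.9475)
step 3: ξ=(vx,vy,ωz)=(-0.0094, -0.1594, 0.0335), dt=0.5 → body Δ=(-0.0040, -0.0797, 0.0167) → world pose (0.0520, -0.3462, -0.9308)
step 4: ξ=(vx,vy,ωz)=(-0.2062, 0.3563, -0.6027), dt=0.5 → body Δ=(-0.0749, 0.1909, -0.3013) → world pose (0.1604, -0.1721, -1.2321)
step 5: ξ=(vx,vy,ωz)=(0.0375, 0.1125, 1.5402), dt=1.2 → body Δ=(-0.0696, 0.1013, 1.8482) → world pose (0.2328, -0.0728, 0.6161)

(0.2328, -0.0728, 0.6161)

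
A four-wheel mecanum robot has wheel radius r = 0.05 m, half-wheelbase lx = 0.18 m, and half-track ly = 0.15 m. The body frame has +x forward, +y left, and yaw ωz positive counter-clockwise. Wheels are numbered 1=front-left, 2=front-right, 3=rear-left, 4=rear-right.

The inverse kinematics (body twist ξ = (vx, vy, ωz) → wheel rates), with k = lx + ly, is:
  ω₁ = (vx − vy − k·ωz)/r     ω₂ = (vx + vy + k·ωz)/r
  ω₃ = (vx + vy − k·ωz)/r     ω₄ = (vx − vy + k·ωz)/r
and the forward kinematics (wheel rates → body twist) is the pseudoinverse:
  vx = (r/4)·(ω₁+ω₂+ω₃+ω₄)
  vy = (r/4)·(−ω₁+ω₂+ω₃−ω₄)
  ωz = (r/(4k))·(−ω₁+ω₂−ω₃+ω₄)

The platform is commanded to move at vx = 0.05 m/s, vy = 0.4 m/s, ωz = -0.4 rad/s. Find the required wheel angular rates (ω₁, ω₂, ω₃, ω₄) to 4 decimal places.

(-4.3600, 6.3600, 11.6400, -9.6400)

k = lx + ly = 0.18 + 0.15 = 0.3300;  k·ωz = 0.3300·-0.4 = -0.1320
ω₁ (FL) = (vx − vy − k·ωz)/r = -0.2180/0.05 = -4.3600
ω₂ (FR) = (vx + vy + k·ωz)/r = 0.3180/0.05 = 6.3600
ω₃ (RL) = (vx + vy − k·ωz)/r = 0.5820/0.05 = 11.6400
ω₄ (RR) = (vx − vy + k·ωz)/r = -0.4820/0.05 = -9.6400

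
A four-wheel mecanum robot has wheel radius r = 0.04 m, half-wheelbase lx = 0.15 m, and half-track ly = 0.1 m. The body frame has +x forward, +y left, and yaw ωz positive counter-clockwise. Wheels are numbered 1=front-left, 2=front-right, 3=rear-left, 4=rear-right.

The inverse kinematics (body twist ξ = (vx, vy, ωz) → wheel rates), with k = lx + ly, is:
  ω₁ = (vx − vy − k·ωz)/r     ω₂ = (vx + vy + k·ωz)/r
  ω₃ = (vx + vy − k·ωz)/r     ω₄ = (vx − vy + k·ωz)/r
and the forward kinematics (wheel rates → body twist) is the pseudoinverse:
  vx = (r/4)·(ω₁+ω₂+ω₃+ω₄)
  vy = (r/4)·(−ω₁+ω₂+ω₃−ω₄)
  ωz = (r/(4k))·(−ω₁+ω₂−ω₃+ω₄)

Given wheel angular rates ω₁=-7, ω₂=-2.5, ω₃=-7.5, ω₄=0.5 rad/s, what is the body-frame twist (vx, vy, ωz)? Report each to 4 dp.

(-0.1650, -0.0350, 0.5000)

k = lx + ly = 0.15 + 0.1 = 0.2500
ω₁+ω₂+ω₃+ω₄ = -16.5000  →  vx = (0.04/4)·-16.5000 = -0.1650
−ω₁+ω₂+ω₃−ω₄ = -3.5000  →  vy = (0.04/4)·-3.5000 = -0.0350
−ω₁+ω₂−ω₃+ω₄ = 12.5000  →  ωz = (0.04/1.0000)·12.5000 = 0.5000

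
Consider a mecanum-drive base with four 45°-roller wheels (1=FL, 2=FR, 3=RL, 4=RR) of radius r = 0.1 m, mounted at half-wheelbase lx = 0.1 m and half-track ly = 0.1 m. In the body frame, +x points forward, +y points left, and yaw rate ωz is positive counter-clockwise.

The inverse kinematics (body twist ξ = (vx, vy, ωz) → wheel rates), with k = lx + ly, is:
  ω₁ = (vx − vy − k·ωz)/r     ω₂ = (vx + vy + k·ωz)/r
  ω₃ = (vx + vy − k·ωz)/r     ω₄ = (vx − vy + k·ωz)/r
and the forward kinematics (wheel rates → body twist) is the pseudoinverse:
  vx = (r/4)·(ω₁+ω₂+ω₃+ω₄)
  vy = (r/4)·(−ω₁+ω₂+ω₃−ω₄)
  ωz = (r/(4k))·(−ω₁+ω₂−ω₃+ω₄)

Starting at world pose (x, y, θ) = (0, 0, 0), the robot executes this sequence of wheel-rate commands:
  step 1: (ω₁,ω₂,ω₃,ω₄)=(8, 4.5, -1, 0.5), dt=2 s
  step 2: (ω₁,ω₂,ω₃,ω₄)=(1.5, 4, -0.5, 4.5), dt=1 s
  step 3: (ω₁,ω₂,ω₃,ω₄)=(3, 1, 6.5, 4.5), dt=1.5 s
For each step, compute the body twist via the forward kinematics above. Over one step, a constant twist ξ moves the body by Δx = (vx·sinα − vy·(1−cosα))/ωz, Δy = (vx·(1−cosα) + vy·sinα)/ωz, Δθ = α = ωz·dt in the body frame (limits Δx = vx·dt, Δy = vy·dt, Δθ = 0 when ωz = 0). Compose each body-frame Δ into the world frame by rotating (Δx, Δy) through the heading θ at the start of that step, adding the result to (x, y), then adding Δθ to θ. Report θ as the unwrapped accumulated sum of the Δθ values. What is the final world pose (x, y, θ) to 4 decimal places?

(1.2893, -0.4197, -0.3125)

step 1: ξ=(vx,vy,ωz)=(0.3000, -0.1250, -0.2500), dt=2.0 → body Δ=(0.5141, -0.3866, -0.5000) → world pose (0.5141, -0.3866, -0.5000)
step 2: ξ=(vx,vy,ωz)=(0.2375, -0.0625, 0.9375), dt=1.0 → body Δ=(0.2314, 0.0497, 0.9375) → world pose (0.7410, -0.4540, 0.4375)
step 3: ξ=(vx,vy,ωz)=(0.3750, 0.0000, -0.5000), dt=1.5 → body Δ=(0.5112, -0.2012, -0.7500) → world pose (1.2893, -0.4197, -0.3125)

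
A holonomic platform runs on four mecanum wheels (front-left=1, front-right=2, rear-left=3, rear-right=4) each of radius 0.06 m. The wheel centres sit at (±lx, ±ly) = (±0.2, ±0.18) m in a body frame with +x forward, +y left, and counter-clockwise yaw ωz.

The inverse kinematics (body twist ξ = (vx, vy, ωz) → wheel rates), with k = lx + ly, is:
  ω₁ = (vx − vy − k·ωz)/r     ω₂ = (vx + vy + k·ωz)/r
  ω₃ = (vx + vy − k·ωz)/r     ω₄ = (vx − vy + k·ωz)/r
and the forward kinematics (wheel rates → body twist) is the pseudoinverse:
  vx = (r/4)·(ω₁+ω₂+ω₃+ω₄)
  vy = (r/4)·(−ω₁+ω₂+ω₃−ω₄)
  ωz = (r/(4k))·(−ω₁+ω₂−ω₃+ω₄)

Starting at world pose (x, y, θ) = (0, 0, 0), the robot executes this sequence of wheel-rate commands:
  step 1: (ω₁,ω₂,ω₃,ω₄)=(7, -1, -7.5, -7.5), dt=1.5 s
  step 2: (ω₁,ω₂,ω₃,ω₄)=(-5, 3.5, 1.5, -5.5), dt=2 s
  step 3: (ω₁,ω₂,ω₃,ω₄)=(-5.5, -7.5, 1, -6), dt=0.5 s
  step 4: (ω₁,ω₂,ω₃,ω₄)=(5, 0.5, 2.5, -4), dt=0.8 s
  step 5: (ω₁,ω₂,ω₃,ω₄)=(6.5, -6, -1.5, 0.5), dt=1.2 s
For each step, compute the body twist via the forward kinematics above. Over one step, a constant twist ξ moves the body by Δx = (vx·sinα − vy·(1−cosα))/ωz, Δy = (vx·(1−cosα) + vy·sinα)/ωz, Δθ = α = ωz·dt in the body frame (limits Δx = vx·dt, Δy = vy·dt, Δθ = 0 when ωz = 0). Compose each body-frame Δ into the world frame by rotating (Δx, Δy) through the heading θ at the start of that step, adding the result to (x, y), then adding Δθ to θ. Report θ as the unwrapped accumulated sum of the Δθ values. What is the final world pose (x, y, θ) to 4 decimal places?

step 1: ξ=(vx,vy,ωz)=(-0.1350, -0.1200, -0.3158), dt=1.5 → body Δ=(-0.2369, -0.1263, -0.4737) → world pose (-0.2369, -0.1263, -0.4737)
step 2: ξ=(vx,vy,ωz)=(-0.0825, 0.2325, 0.0592), dt=2.0 → body Δ=(-0.1921, 0.4542, 0.1184) → world pose (-0.2006, 0.3655, -0.3553)
step 3: ξ=(vx,vy,ωz)=(-0.2700, 0.0750, -0.3553), dt=0.5 → body Δ=(-0.1310, 0.0493, -0.1776) → world pose (-0.3063, 0.4573, -0.5329)
step 4: ξ=(vx,vy,ωz)=(0.0600, 0.0300, -0.4342), dt=0.8 → body Δ=(0.0512, 0.0153, -0.3474) → world pose (-0.2545, 0.4444, -0.8803)
step 5: ξ=(vx,vy,ωz)=(-0.0075, -0.2175, -0.4145), dt=1.2 → body Δ=(-0.0722, -0.2482, -0.4974) → world pose (-0.4918, 0.3420, -1.3776)

(-0.4918, 0.3420, -1.3776)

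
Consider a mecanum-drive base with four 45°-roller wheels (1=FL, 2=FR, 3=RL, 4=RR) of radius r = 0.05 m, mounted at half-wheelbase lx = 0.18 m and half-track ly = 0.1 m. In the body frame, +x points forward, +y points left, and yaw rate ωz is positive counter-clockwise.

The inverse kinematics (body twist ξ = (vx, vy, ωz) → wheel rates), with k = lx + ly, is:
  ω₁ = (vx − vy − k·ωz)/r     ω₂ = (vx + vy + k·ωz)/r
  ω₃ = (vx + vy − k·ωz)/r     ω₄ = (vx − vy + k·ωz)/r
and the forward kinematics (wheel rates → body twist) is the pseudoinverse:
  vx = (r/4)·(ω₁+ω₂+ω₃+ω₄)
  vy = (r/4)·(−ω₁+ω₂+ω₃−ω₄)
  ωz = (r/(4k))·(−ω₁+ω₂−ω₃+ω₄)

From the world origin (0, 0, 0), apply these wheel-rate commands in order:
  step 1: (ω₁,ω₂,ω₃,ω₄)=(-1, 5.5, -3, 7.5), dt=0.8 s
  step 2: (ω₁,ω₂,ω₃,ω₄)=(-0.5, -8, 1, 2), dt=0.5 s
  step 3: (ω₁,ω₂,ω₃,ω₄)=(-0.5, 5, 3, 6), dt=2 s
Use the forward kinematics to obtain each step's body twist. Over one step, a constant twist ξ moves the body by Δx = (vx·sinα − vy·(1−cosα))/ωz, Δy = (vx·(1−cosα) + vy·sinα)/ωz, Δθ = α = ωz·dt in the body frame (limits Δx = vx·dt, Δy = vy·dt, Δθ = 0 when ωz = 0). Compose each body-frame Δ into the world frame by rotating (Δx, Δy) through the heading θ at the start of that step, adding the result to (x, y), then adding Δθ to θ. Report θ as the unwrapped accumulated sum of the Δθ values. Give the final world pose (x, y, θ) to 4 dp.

(0.2679, 0.2120, 1.2210)

step 1: ξ=(vx,vy,ωz)=(0.1125, -0.0500, 0.7589), dt=0.8 → body Δ=(0.0963, -0.0111, 0.6071) → world pose (0.0963, -0.0111, 0.6071)
step 2: ξ=(vx,vy,ωz)=(-0.0688, -0.1063, -0.2902), dt=0.5 → body Δ=(-0.0381, -0.0504, -0.1451) → world pose (0.0938, -0.0743, 0.4621)
step 3: ξ=(vx,vy,ωz)=(0.1688, 0.0312, 0.3795), dt=2.0 → body Δ=(0.2834, 0.1787, 0.7589) → world pose (0.2679, 0.2120, 1.2210)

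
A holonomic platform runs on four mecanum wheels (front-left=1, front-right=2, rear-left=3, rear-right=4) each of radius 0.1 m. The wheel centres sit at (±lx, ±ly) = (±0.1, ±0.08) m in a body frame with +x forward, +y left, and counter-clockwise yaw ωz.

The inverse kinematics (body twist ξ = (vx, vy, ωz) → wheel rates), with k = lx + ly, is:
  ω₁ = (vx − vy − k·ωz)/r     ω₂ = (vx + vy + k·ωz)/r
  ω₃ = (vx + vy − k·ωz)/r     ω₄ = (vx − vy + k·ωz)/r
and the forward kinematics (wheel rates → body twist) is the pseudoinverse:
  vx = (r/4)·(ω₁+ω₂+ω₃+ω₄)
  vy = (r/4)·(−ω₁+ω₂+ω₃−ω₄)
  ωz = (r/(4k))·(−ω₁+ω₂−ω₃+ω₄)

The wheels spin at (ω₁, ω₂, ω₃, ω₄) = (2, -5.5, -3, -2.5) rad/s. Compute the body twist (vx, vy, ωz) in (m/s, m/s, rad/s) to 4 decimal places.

k = lx + ly = 0.1 + 0.08 = 0.1800
ω₁+ω₂+ω₃+ω₄ = -9.0000  →  vx = (0.1/4)·-9.0000 = -0.2250
−ω₁+ω₂+ω₃−ω₄ = -8.0000  →  vy = (0.1/4)·-8.0000 = -0.2000
−ω₁+ω₂−ω₃+ω₄ = -7.0000  →  ωz = (0.1/0.7200)·-7.0000 = -0.9722

(-0.2250, -0.2000, -0.9722)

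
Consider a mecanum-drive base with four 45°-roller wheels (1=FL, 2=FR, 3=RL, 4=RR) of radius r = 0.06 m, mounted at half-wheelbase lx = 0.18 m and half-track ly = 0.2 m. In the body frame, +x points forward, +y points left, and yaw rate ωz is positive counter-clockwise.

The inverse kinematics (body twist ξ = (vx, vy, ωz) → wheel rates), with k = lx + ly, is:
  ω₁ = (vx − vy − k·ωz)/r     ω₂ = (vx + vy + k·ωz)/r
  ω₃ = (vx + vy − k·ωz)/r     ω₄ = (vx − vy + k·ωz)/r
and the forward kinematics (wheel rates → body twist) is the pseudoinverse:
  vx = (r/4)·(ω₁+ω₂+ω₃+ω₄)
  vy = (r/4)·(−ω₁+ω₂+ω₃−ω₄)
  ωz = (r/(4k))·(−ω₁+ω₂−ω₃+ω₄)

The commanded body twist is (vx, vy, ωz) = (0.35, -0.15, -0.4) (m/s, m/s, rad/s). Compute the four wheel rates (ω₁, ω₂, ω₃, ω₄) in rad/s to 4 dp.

(10.8667, 0.8000, 5.8667, 5.8000)

k = lx + ly = 0.18 + 0.2 = 0.3800;  k·ωz = 0.3800·-0.4 = -0.1520
ω₁ (FL) = (vx − vy − k·ωz)/r = 0.6520/0.06 = 10.8667
ω₂ (FR) = (vx + vy + k·ωz)/r = 0.0480/0.06 = 0.8000
ω₃ (RL) = (vx + vy − k·ωz)/r = 0.3520/0.06 = 5.8667
ω₄ (RR) = (vx − vy + k·ωz)/r = 0.3480/0.06 = 5.8000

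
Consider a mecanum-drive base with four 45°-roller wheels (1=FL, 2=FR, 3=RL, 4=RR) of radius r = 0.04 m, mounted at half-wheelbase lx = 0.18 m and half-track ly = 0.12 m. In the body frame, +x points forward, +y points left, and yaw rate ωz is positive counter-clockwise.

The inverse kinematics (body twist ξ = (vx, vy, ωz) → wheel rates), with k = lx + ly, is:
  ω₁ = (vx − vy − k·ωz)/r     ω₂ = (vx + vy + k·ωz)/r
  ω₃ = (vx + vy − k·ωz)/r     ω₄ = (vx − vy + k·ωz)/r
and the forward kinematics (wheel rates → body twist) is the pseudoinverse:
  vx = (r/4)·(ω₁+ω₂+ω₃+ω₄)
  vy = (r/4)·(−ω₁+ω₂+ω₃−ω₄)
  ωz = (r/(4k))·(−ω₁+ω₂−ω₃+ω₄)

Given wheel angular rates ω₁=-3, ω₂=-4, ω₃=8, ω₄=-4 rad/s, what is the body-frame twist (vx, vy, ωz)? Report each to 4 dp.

k = lx + ly = 0.18 + 0.12 = 0.3000
ω₁+ω₂+ω₃+ω₄ = -3.0000  →  vx = (0.04/4)·-3.0000 = -0.0300
−ω₁+ω₂+ω₃−ω₄ = 11.0000  →  vy = (0.04/4)·11.0000 = 0.1100
−ω₁+ω₂−ω₃+ω₄ = -13.0000  →  ωz = (0.04/1.2000)·-13.0000 = -0.4333

(-0.0300, 0.1100, -0.4333)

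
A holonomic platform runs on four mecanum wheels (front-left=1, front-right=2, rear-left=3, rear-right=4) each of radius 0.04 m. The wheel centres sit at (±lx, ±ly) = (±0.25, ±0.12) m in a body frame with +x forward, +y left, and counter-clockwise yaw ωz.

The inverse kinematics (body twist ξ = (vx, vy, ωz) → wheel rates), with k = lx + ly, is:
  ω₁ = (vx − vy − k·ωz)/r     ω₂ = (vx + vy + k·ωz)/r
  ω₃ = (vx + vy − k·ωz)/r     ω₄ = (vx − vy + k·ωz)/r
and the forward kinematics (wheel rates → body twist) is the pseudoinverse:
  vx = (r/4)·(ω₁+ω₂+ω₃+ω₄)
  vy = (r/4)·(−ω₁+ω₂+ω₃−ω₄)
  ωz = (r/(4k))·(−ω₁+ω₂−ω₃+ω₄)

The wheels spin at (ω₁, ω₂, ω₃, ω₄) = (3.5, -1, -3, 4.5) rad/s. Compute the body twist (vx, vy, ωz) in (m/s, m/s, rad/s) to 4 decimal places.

k = lx + ly = 0.25 + 0.12 = 0.3700
ω₁+ω₂+ω₃+ω₄ = 4.0000  →  vx = (0.04/4)·4.0000 = 0.0400
−ω₁+ω₂+ω₃−ω₄ = -12.0000  →  vy = (0.04/4)·-12.0000 = -0.1200
−ω₁+ω₂−ω₃+ω₄ = 3.0000  →  ωz = (0.04/1.4800)·3.0000 = 0.0811

(0.0400, -0.1200, 0.0811)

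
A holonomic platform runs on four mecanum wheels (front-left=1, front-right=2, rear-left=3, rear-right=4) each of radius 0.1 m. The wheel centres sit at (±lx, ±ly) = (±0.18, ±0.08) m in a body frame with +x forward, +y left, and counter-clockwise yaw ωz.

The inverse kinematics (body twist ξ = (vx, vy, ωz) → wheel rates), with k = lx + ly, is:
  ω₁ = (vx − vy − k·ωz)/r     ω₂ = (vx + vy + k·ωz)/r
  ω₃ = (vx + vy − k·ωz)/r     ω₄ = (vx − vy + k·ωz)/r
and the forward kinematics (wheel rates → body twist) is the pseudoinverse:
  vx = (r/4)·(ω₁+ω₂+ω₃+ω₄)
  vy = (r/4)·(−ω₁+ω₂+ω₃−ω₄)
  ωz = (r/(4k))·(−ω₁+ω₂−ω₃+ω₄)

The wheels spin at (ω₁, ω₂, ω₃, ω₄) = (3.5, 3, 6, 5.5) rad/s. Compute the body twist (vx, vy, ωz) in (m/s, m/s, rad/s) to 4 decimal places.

k = lx + ly = 0.18 + 0.08 = 0.2600
ω₁+ω₂+ω₃+ω₄ = 18.0000  →  vx = (0.1/4)·18.0000 = 0.4500
−ω₁+ω₂+ω₃−ω₄ = 0.0000  →  vy = (0.1/4)·0.0000 = 0.0000
−ω₁+ω₂−ω₃+ω₄ = -1.0000  →  ωz = (0.1/1.0400)·-1.0000 = -0.0962

(0.4500, 0.0000, -0.0962)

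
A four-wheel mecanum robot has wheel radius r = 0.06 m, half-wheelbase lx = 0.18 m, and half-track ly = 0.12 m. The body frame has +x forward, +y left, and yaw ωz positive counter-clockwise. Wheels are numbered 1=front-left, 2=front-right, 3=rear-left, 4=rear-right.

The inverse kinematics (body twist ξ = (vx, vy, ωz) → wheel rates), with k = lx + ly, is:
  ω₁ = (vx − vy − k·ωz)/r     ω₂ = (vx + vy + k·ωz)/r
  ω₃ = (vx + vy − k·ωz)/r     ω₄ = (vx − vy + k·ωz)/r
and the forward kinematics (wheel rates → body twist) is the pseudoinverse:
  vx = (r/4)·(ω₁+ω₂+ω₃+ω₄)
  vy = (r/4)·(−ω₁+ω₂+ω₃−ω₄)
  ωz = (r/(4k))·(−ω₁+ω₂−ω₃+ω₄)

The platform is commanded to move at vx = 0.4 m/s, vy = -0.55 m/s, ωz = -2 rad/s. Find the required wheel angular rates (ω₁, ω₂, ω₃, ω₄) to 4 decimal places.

k = lx + ly = 0.18 + 0.12 = 0.3000;  k·ωz = 0.3000·-2 = -0.6000
ω₁ (FL) = (vx − vy − k·ωz)/r = 1.5500/0.06 = 25.8333
ω₂ (FR) = (vx + vy + k·ωz)/r = -0.7500/0.06 = -12.5000
ω₃ (RL) = (vx + vy − k·ωz)/r = 0.4500/0.06 = 7.5000
ω₄ (RR) = (vx − vy + k·ωz)/r = 0.3500/0.06 = 5.8333

(25.8333, -12.5000, 7.5000, 5.8333)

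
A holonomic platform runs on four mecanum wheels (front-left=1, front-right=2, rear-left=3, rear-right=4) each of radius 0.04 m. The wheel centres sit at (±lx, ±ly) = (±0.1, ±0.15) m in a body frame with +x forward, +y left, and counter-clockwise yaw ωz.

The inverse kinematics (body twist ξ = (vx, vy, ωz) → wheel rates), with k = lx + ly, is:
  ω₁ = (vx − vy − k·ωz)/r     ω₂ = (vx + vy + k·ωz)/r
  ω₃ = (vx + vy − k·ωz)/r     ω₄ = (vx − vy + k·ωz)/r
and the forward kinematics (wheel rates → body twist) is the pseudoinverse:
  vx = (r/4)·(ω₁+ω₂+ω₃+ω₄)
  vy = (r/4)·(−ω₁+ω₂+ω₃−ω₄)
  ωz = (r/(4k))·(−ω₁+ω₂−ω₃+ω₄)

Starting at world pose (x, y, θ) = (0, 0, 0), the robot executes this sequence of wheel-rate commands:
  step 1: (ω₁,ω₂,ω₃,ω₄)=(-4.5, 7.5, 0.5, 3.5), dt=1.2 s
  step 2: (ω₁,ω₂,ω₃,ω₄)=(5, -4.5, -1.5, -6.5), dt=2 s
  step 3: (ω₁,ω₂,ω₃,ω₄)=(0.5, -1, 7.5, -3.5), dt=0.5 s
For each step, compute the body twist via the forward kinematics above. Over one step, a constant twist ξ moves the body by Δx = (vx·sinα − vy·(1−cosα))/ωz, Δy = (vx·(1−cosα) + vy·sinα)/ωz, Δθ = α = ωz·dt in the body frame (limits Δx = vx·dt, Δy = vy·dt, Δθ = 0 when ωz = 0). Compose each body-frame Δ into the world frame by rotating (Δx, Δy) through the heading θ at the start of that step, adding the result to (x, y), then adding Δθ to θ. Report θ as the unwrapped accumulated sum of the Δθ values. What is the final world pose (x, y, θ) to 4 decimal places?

step 1: ξ=(vx,vy,ωz)=(0.0700, 0.0900, 0.6000), dt=1.2 → body Δ=(0.0397, 0.1279, 0.7200) → world pose (0.0397, 0.1279, 0.7200)
step 2: ξ=(vx,vy,ωz)=(-0.0750, -0.0450, -0.5800), dt=2.0 → body Δ=(-0.1652, 0.0065, -1.1600) → world pose (-0.0888, 0.0239, -0.4400)
step 3: ξ=(vx,vy,ωz)=(0.0350, 0.0950, -0.5000), dt=0.5 → body Δ=(0.0232, 0.0448, -0.2500) → world pose (-0.0487, 0.0545, -0.6900)

(-0.0487, 0.0545, -0.6900)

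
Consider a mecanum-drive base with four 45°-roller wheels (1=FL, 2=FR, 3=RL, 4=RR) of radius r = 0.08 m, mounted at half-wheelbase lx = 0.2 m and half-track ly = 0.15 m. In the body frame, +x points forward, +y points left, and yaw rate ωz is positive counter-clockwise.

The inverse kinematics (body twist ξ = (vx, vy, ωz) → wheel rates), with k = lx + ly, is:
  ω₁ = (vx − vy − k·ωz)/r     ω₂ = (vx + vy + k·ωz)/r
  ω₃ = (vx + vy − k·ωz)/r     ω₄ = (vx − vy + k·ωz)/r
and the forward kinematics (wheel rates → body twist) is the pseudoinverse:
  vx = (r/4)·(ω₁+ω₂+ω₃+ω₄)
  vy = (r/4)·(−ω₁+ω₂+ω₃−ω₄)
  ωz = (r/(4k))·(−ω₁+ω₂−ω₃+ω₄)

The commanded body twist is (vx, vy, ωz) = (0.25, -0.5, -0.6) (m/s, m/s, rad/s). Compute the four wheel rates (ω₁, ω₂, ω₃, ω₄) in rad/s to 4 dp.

(12.0000, -5.7500, -0.5000, 6.7500)

k = lx + ly = 0.2 + 0.15 = 0.3500;  k·ωz = 0.3500·-0.6 = -0.2100
ω₁ (FL) = (vx − vy − k·ωz)/r = 0.9600/0.08 = 12.0000
ω₂ (FR) = (vx + vy + k·ωz)/r = -0.4600/0.08 = -5.7500
ω₃ (RL) = (vx + vy − k·ωz)/r = -0.0400/0.08 = -0.5000
ω₄ (RR) = (vx − vy + k·ωz)/r = 0.5400/0.08 = 6.7500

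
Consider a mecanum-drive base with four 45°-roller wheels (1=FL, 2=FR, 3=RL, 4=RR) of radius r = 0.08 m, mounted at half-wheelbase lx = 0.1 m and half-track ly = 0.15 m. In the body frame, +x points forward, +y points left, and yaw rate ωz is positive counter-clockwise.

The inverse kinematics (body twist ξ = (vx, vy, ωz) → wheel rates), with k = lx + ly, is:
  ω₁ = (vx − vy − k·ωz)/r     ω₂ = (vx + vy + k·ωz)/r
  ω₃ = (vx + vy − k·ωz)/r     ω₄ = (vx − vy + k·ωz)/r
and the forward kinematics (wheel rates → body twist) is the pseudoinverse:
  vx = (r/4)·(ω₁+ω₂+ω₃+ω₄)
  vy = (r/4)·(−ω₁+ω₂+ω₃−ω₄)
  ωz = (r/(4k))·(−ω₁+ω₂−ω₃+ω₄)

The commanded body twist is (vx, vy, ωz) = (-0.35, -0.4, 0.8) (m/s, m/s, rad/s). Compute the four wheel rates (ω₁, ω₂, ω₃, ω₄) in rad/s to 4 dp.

k = lx + ly = 0.1 + 0.15 = 0.2500;  k·ωz = 0.2500·0.8 = 0.2000
ω₁ (FL) = (vx − vy − k·ωz)/r = -0.1500/0.08 = -1.8750
ω₂ (FR) = (vx + vy + k·ωz)/r = -0.5500/0.08 = -6.8750
ω₃ (RL) = (vx + vy − k·ωz)/r = -0.9500/0.08 = -11.8750
ω₄ (RR) = (vx − vy + k·ωz)/r = 0.2500/0.08 = 3.1250

(-1.8750, -6.8750, -11.8750, 3.1250)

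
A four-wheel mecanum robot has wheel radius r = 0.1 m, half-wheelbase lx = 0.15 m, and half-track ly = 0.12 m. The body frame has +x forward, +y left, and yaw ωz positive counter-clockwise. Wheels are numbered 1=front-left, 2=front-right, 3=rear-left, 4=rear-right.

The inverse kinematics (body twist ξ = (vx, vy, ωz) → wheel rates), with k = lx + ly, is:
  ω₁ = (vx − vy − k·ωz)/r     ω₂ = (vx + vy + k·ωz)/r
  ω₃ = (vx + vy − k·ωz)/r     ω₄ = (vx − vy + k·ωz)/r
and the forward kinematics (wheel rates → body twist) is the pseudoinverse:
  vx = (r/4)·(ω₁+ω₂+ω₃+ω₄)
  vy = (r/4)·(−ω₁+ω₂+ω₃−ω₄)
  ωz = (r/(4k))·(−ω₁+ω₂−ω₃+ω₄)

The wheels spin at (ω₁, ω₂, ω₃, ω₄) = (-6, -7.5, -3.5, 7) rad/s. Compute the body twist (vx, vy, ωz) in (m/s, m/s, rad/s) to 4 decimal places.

k = lx + ly = 0.15 + 0.12 = 0.2700
ω₁+ω₂+ω₃+ω₄ = -10.0000  →  vx = (0.1/4)·-10.0000 = -0.2500
−ω₁+ω₂+ω₃−ω₄ = -12.0000  →  vy = (0.1/4)·-12.0000 = -0.3000
−ω₁+ω₂−ω₃+ω₄ = 9.0000  →  ωz = (0.1/1.0800)·9.0000 = 0.8333

(-0.2500, -0.3000, 0.8333)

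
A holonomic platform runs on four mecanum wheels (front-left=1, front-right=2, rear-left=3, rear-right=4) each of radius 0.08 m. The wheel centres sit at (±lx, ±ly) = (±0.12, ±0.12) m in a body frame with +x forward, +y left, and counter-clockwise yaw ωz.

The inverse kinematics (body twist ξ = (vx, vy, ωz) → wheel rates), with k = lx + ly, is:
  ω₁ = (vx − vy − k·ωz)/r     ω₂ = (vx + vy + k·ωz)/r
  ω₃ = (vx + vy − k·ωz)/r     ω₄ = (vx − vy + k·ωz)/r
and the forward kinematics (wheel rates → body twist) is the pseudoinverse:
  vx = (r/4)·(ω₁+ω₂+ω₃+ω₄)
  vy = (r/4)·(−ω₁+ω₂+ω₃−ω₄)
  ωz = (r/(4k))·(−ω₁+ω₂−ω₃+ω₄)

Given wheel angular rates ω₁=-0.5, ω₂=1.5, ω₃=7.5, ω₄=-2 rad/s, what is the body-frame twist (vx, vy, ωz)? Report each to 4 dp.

(0.1300, 0.2300, -0.6250)

k = lx + ly = 0.12 + 0.12 = 0.2400
ω₁+ω₂+ω₃+ω₄ = 6.5000  →  vx = (0.08/4)·6.5000 = 0.1300
−ω₁+ω₂+ω₃−ω₄ = 11.5000  →  vy = (0.08/4)·11.5000 = 0.2300
−ω₁+ω₂−ω₃+ω₄ = -7.5000  →  ωz = (0.08/0.9600)·-7.5000 = -0.6250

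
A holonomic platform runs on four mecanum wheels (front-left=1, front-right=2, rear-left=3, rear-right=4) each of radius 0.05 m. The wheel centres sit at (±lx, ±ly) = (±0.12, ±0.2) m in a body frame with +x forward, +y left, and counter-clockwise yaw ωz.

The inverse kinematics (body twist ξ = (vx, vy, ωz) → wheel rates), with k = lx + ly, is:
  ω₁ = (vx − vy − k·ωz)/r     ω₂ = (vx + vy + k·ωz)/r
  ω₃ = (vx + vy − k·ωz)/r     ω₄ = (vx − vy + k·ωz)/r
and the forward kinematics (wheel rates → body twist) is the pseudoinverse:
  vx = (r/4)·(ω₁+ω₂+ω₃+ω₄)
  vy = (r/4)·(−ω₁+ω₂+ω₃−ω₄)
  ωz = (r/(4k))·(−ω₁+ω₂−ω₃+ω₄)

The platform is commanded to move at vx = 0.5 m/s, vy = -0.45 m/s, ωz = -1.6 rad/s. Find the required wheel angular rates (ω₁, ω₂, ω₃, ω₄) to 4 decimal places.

(29.2400, -9.2400, 11.2400, 8.7600)

k = lx + ly = 0.12 + 0.2 = 0.3200;  k·ωz = 0.3200·-1.6 = -0.5120
ω₁ (FL) = (vx − vy − k·ωz)/r = 1.4620/0.05 = 29.2400
ω₂ (FR) = (vx + vy + k·ωz)/r = -0.4620/0.05 = -9.2400
ω₃ (RL) = (vx + vy − k·ωz)/r = 0.5620/0.05 = 11.2400
ω₄ (RR) = (vx − vy + k·ωz)/r = 0.4380/0.05 = 8.7600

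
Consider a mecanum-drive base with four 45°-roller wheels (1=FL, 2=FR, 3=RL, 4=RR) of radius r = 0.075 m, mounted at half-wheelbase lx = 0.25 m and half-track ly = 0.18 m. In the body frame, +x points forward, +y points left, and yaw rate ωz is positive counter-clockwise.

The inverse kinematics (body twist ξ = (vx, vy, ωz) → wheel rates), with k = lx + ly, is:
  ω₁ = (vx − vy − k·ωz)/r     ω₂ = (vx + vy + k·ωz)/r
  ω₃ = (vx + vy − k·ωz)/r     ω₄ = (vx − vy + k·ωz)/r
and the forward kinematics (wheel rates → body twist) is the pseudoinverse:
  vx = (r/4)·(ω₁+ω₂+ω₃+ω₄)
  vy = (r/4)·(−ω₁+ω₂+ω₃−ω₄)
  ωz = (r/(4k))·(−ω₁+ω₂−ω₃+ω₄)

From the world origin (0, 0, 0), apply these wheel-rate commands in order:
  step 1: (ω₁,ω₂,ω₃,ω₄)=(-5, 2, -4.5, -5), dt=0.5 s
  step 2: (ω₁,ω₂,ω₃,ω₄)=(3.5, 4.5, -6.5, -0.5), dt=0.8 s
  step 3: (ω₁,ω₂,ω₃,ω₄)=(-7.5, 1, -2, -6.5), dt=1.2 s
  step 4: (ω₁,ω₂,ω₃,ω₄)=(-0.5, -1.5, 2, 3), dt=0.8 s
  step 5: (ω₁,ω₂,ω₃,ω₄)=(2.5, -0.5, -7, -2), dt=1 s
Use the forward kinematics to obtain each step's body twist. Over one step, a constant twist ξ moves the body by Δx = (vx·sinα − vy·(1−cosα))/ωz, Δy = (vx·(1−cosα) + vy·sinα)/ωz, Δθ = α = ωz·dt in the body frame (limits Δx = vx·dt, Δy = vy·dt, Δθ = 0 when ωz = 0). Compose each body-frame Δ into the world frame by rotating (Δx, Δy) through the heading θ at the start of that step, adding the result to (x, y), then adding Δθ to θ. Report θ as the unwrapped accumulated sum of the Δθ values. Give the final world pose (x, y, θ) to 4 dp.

step 1: ξ=(vx,vy,ωz)=(-0.2344, 0.1406, 0.2834), dt=0.5 → body Δ=(-0.1218, 0.0618, 0.1417) → world pose (-0.1218, 0.0618, 0.1417)
step 2: ξ=(vx,vy,ωz)=(0.0187, -0.0938, 0.3052), dt=0.8 → body Δ=(0.0240, -0.0724, 0.2442) → world pose (-0.0878, -0.0065, 0.3859)
step 3: ξ=(vx,vy,ωz)=(-0.2812, 0.2437, 0.1744), dt=1.2 → body Δ=(-0.3655, 0.2552, 0.2093) → world pose (-0.5225, 0.0923, 0.5952)
step 4: ξ=(vx,vy,ωz)=(0.0562, -0.0375, 0.0000), dt=0.8 → body Δ=(0.0450, -0.0300, 0.0000) → world pose (-0.4684, 0.0927, 0.5952)
step 5: ξ=(vx,vy,ωz)=(-0.1313, -0.1500, 0.0872), dt=1.0 → body Δ=(-0.1245, -0.1555, 0.0872) → world pose (-0.4844, -0.1059, 0.6824)

(-0.4844, -0.1059, 0.6824)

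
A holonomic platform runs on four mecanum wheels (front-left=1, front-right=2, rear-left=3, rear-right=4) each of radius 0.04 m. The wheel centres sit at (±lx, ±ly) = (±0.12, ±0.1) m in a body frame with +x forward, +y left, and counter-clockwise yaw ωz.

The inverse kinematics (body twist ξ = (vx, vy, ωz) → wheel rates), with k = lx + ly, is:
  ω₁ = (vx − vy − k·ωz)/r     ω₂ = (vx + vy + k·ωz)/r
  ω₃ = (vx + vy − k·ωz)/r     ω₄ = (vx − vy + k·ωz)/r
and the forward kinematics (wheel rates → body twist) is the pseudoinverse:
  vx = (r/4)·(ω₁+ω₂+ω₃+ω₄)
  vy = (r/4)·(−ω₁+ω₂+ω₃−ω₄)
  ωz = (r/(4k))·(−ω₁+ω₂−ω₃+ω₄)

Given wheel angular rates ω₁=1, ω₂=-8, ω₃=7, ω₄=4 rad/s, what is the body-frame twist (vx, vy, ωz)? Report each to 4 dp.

(0.0400, -0.0600, -0.5455)

k = lx + ly = 0.12 + 0.1 = 0.2200
ω₁+ω₂+ω₃+ω₄ = 4.0000  →  vx = (0.04/4)·4.0000 = 0.0400
−ω₁+ω₂+ω₃−ω₄ = -6.0000  →  vy = (0.04/4)·-6.0000 = -0.0600
−ω₁+ω₂−ω₃+ω₄ = -12.0000  →  ωz = (0.04/0.8800)·-12.0000 = -0.5455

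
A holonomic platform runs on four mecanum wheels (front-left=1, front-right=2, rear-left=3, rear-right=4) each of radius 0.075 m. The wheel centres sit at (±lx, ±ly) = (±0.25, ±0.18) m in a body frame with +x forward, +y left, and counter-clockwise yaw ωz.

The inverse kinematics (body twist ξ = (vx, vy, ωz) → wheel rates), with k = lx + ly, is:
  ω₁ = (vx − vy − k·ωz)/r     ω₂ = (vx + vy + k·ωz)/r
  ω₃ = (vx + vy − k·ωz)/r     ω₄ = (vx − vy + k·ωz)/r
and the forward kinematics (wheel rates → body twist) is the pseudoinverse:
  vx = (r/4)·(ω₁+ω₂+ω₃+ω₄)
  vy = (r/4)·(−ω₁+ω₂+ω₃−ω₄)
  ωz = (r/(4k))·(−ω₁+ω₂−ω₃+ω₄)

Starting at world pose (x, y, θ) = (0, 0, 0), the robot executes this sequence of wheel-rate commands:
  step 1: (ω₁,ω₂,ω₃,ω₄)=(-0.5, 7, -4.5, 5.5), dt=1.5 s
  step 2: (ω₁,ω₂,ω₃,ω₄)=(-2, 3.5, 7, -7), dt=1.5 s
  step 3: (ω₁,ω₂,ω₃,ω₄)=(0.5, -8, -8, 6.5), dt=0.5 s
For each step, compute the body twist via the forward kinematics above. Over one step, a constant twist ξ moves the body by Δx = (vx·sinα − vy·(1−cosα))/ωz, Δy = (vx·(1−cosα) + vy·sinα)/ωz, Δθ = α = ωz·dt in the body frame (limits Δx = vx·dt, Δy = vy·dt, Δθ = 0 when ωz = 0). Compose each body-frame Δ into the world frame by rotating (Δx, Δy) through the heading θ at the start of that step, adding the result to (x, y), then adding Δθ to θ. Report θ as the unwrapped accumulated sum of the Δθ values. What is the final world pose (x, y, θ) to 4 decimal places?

step 1: ξ=(vx,vy,ωz)=(0.1406, -0.0469, 0.7631), dt=1.5 → body Δ=(0.2038, 0.0522, 1.1446) → world pose (0.2038, 0.0522, 1.1446)
step 2: ξ=(vx,vy,ωz)=(0.0281, 0.3656, -0.3706), dt=1.5 → body Δ=(0.1886, 0.5092, -0.5560) → world pose (-0.1818, 0.4344, 0.5887)
step 3: ξ=(vx,vy,ωz)=(-0.1687, -0.4312, 0.2616), dt=0.5 → body Δ=(-0.0701, -0.2205, 0.1308) → world pose (-0.1177, 0.2121, 0.7195)

(-0.1177, 0.2121, 0.7195)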